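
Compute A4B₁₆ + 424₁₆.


Align and add column by column (LSB to MSB, each column mod 16 with carry):
  0A4B
+ 0424
  ----
  col 0: B(11) + 4(4) + 0 (carry in) = 15 → F(15), carry out 0
  col 1: 4(4) + 2(2) + 0 (carry in) = 6 → 6(6), carry out 0
  col 2: A(10) + 4(4) + 0 (carry in) = 14 → E(14), carry out 0
  col 3: 0(0) + 0(0) + 0 (carry in) = 0 → 0(0), carry out 0
Reading digits MSB→LSB: 0E6F
Strip leading zeros: E6F
= 0xE6F


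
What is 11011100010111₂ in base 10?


Positional values:
Bit 0: 1 × 2^0 = 1
Bit 1: 1 × 2^1 = 2
Bit 2: 1 × 2^2 = 4
Bit 4: 1 × 2^4 = 16
Bit 8: 1 × 2^8 = 256
Bit 9: 1 × 2^9 = 512
Bit 10: 1 × 2^10 = 1024
Bit 12: 1 × 2^12 = 4096
Bit 13: 1 × 2^13 = 8192
Sum = 1 + 2 + 4 + 16 + 256 + 512 + 1024 + 4096 + 8192
= 14103


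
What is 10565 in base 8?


Divide by 8 repeatedly:
10565 ÷ 8 = 1320 remainder 5
1320 ÷ 8 = 165 remainder 0
165 ÷ 8 = 20 remainder 5
20 ÷ 8 = 2 remainder 4
2 ÷ 8 = 0 remainder 2
Reading remainders bottom-up:
= 0o24505


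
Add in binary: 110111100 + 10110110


Align and add column by column (LSB to MSB, carry propagating):
  0110111100
+ 0010110110
  ----------
  col 0: 0 + 0 + 0 (carry in) = 0 → bit 0, carry out 0
  col 1: 0 + 1 + 0 (carry in) = 1 → bit 1, carry out 0
  col 2: 1 + 1 + 0 (carry in) = 2 → bit 0, carry out 1
  col 3: 1 + 0 + 1 (carry in) = 2 → bit 0, carry out 1
  col 4: 1 + 1 + 1 (carry in) = 3 → bit 1, carry out 1
  col 5: 1 + 1 + 1 (carry in) = 3 → bit 1, carry out 1
  col 6: 0 + 0 + 1 (carry in) = 1 → bit 1, carry out 0
  col 7: 1 + 1 + 0 (carry in) = 2 → bit 0, carry out 1
  col 8: 1 + 0 + 1 (carry in) = 2 → bit 0, carry out 1
  col 9: 0 + 0 + 1 (carry in) = 1 → bit 1, carry out 0
Reading bits MSB→LSB: 1001110010
Strip leading zeros: 1001110010
= 1001110010


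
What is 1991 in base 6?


Divide by 6 repeatedly:
1991 ÷ 6 = 331 remainder 5
331 ÷ 6 = 55 remainder 1
55 ÷ 6 = 9 remainder 1
9 ÷ 6 = 1 remainder 3
1 ÷ 6 = 0 remainder 1
Reading remainders bottom-up:
= 13115


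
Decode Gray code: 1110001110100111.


Gray code: 1110001110100111
MSB stays the same: 1
Each subsequent bit = prev_binary XOR current_gray:
  B[1] = 1 XOR 1 = 0
  B[2] = 0 XOR 1 = 1
  B[3] = 1 XOR 0 = 1
  B[4] = 1 XOR 0 = 1
  B[5] = 1 XOR 0 = 1
  B[6] = 1 XOR 1 = 0
  B[7] = 0 XOR 1 = 1
  B[8] = 1 XOR 1 = 0
  B[9] = 0 XOR 0 = 0
  B[10] = 0 XOR 1 = 1
  B[11] = 1 XOR 0 = 1
  B[12] = 1 XOR 0 = 1
  B[13] = 1 XOR 1 = 0
  B[14] = 0 XOR 1 = 1
  B[15] = 1 XOR 1 = 0
= 1011110100111010 (48442 decimal)


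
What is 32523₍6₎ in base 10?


Positional values (base 6):
  3 × 6^0 = 3 × 1 = 3
  2 × 6^1 = 2 × 6 = 12
  5 × 6^2 = 5 × 36 = 180
  2 × 6^3 = 2 × 216 = 432
  3 × 6^4 = 3 × 1296 = 3888
Sum = 3 + 12 + 180 + 432 + 3888
= 4515


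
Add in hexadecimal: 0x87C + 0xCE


Align and add column by column (LSB to MSB, each column mod 16 with carry):
  087C
+ 00CE
  ----
  col 0: C(12) + E(14) + 0 (carry in) = 26 → A(10), carry out 1
  col 1: 7(7) + C(12) + 1 (carry in) = 20 → 4(4), carry out 1
  col 2: 8(8) + 0(0) + 1 (carry in) = 9 → 9(9), carry out 0
  col 3: 0(0) + 0(0) + 0 (carry in) = 0 → 0(0), carry out 0
Reading digits MSB→LSB: 094A
Strip leading zeros: 94A
= 0x94A


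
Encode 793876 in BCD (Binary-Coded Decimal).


Each digit → 4-bit binary:
  7 → 0111
  9 → 1001
  3 → 0011
  8 → 1000
  7 → 0111
  6 → 0110
= 0111 1001 0011 1000 0111 0110


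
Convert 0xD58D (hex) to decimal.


Positional values:
Position 0: D × 16^0 = 13 × 1 = 13
Position 1: 8 × 16^1 = 8 × 16 = 128
Position 2: 5 × 16^2 = 5 × 256 = 1280
Position 3: D × 16^3 = 13 × 4096 = 53248
Sum = 13 + 128 + 1280 + 53248
= 54669


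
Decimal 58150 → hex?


Divide by 16 repeatedly:
58150 ÷ 16 = 3634 remainder 6 (6)
3634 ÷ 16 = 227 remainder 2 (2)
227 ÷ 16 = 14 remainder 3 (3)
14 ÷ 16 = 0 remainder 14 (E)
Reading remainders bottom-up:
= 0xE326


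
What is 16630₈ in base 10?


Positional values:
Position 0: 0 × 8^0 = 0
Position 1: 3 × 8^1 = 24
Position 2: 6 × 8^2 = 384
Position 3: 6 × 8^3 = 3072
Position 4: 1 × 8^4 = 4096
Sum = 0 + 24 + 384 + 3072 + 4096
= 7576


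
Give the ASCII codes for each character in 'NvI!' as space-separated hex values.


String: 'NvI!'  (4 characters)
Per-character ASCII lookup:
  'N': uppercase starts at 65: 'N' = 65 + 13 = 78 → 0x4E
  'v': lowercase starts at 97: 'v' = 97 + 21 = 118 → 0x76
  'I': uppercase starts at 65: 'I' = 65 + 8 = 73 → 0x49
  '!': special character: '!' = 33 → 0x21
= 0x4E 0x76 0x49 0x21


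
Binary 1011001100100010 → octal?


Group into 3-bit groups: 001011001100100010
  001 = 1
  011 = 3
  001 = 1
  100 = 4
  100 = 4
  010 = 2
= 0o131442


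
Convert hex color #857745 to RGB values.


Hex: #857745
R = 85₁₆ = 133
G = 77₁₆ = 119
B = 45₁₆ = 69
= RGB(133, 119, 69)


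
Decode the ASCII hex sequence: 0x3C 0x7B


Codes (hex): 0x3C 0x7B
Per-code ASCII lookup:
  0x3C = 60  (special character) → '<'
  0x7B = 123  (special character) → '{'
= '<{'


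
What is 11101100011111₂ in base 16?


Group into 4-bit nibbles: 0011101100011111
  0011 = 3
  1011 = B
  0001 = 1
  1111 = F
= 0x3B1F


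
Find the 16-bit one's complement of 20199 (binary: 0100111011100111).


Original: 0100111011100111
Invert all bits:
  bit 0: 0 → 1
  bit 1: 1 → 0
  bit 2: 0 → 1
  bit 3: 0 → 1
  bit 4: 1 → 0
  bit 5: 1 → 0
  bit 6: 1 → 0
  bit 7: 0 → 1
  bit 8: 1 → 0
  bit 9: 1 → 0
  bit 10: 1 → 0
  bit 11: 0 → 1
  bit 12: 0 → 1
  bit 13: 1 → 0
  bit 14: 1 → 0
  bit 15: 1 → 0
= 1011000100011000


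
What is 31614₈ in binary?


Each octal digit → 3 binary bits:
  3 = 011
  1 = 001
  6 = 110
  1 = 001
  4 = 100
Concatenate: 011 001 110 001 100
= 011001110001100


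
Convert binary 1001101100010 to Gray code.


Binary: 1001101100010
Gray code: G = B XOR (B >> 1)
B >> 1 = 0100110110001
1001101100010 XOR 0100110110001:
  1 XOR 0 = 1
  0 XOR 1 = 1
  0 XOR 0 = 0
  1 XOR 0 = 1
  1 XOR 1 = 0
  0 XOR 1 = 1
  1 XOR 0 = 1
  1 XOR 1 = 0
  0 XOR 1 = 1
  0 XOR 0 = 0
  0 XOR 0 = 0
  1 XOR 0 = 1
  0 XOR 1 = 1
= 1101011010011


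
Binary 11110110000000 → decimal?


Positional values:
Bit 7: 1 × 2^7 = 128
Bit 8: 1 × 2^8 = 256
Bit 10: 1 × 2^10 = 1024
Bit 11: 1 × 2^11 = 2048
Bit 12: 1 × 2^12 = 4096
Bit 13: 1 × 2^13 = 8192
Sum = 128 + 256 + 1024 + 2048 + 4096 + 8192
= 15744


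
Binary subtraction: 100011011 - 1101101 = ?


Align and subtract column by column (LSB to MSB, borrowing when needed):
  100011011
- 001101101
  ---------
  col 0: (1 - 0 borrow-in) - 1 → 1 - 1 = 0, borrow out 0
  col 1: (1 - 0 borrow-in) - 0 → 1 - 0 = 1, borrow out 0
  col 2: (0 - 0 borrow-in) - 1 → borrow from next column: (0+2) - 1 = 1, borrow out 1
  col 3: (1 - 1 borrow-in) - 1 → borrow from next column: (0+2) - 1 = 1, borrow out 1
  col 4: (1 - 1 borrow-in) - 0 → 0 - 0 = 0, borrow out 0
  col 5: (0 - 0 borrow-in) - 1 → borrow from next column: (0+2) - 1 = 1, borrow out 1
  col 6: (0 - 1 borrow-in) - 1 → borrow from next column: (-1+2) - 1 = 0, borrow out 1
  col 7: (0 - 1 borrow-in) - 0 → borrow from next column: (-1+2) - 0 = 1, borrow out 1
  col 8: (1 - 1 borrow-in) - 0 → 0 - 0 = 0, borrow out 0
Reading bits MSB→LSB: 010101110
Strip leading zeros: 10101110
= 10101110


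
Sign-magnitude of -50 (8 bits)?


Sign bit: 1 (negative)
Magnitude: 50 = 0110010
= 10110010


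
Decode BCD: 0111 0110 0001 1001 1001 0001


Each 4-bit group → digit:
  0111 → 7
  0110 → 6
  0001 → 1
  1001 → 9
  1001 → 9
  0001 → 1
= 761991


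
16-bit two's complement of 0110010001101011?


Original: 0110010001101011
Step 1 - Invert all bits: 1001101110010100
Step 2 - Add 1: 1001101110010100 + 1
= 1001101110010101 (represents -25707)


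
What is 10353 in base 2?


Divide by 2 repeatedly:
10353 ÷ 2 = 5176 remainder 1
5176 ÷ 2 = 2588 remainder 0
2588 ÷ 2 = 1294 remainder 0
1294 ÷ 2 = 647 remainder 0
647 ÷ 2 = 323 remainder 1
323 ÷ 2 = 161 remainder 1
161 ÷ 2 = 80 remainder 1
80 ÷ 2 = 40 remainder 0
40 ÷ 2 = 20 remainder 0
20 ÷ 2 = 10 remainder 0
10 ÷ 2 = 5 remainder 0
5 ÷ 2 = 2 remainder 1
2 ÷ 2 = 1 remainder 0
1 ÷ 2 = 0 remainder 1
Reading remainders bottom-up:
= 10100001110001


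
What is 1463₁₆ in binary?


Each hex digit → 4 binary bits:
  1 = 0001
  4 = 0100
  6 = 0110
  3 = 0011
Concatenate: 0001 0100 0110 0011
= 0001010001100011


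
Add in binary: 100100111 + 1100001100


Align and add column by column (LSB to MSB, carry propagating):
  00100100111
+ 01100001100
  -----------
  col 0: 1 + 0 + 0 (carry in) = 1 → bit 1, carry out 0
  col 1: 1 + 0 + 0 (carry in) = 1 → bit 1, carry out 0
  col 2: 1 + 1 + 0 (carry in) = 2 → bit 0, carry out 1
  col 3: 0 + 1 + 1 (carry in) = 2 → bit 0, carry out 1
  col 4: 0 + 0 + 1 (carry in) = 1 → bit 1, carry out 0
  col 5: 1 + 0 + 0 (carry in) = 1 → bit 1, carry out 0
  col 6: 0 + 0 + 0 (carry in) = 0 → bit 0, carry out 0
  col 7: 0 + 0 + 0 (carry in) = 0 → bit 0, carry out 0
  col 8: 1 + 1 + 0 (carry in) = 2 → bit 0, carry out 1
  col 9: 0 + 1 + 1 (carry in) = 2 → bit 0, carry out 1
  col 10: 0 + 0 + 1 (carry in) = 1 → bit 1, carry out 0
Reading bits MSB→LSB: 10000110011
Strip leading zeros: 10000110011
= 10000110011


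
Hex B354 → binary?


Each hex digit → 4 binary bits:
  B = 1011
  3 = 0011
  5 = 0101
  4 = 0100
Concatenate: 1011 0011 0101 0100
= 1011001101010100


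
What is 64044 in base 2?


Divide by 2 repeatedly:
64044 ÷ 2 = 32022 remainder 0
32022 ÷ 2 = 16011 remainder 0
16011 ÷ 2 = 8005 remainder 1
8005 ÷ 2 = 4002 remainder 1
4002 ÷ 2 = 2001 remainder 0
2001 ÷ 2 = 1000 remainder 1
1000 ÷ 2 = 500 remainder 0
500 ÷ 2 = 250 remainder 0
250 ÷ 2 = 125 remainder 0
125 ÷ 2 = 62 remainder 1
62 ÷ 2 = 31 remainder 0
31 ÷ 2 = 15 remainder 1
15 ÷ 2 = 7 remainder 1
7 ÷ 2 = 3 remainder 1
3 ÷ 2 = 1 remainder 1
1 ÷ 2 = 0 remainder 1
Reading remainders bottom-up:
= 1111101000101100


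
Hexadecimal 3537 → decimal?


Positional values:
Position 0: 7 × 16^0 = 7 × 1 = 7
Position 1: 3 × 16^1 = 3 × 16 = 48
Position 2: 5 × 16^2 = 5 × 256 = 1280
Position 3: 3 × 16^3 = 3 × 4096 = 12288
Sum = 7 + 48 + 1280 + 12288
= 13623


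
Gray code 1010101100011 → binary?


Gray code: 1010101100011
MSB stays the same: 1
Each subsequent bit = prev_binary XOR current_gray:
  B[1] = 1 XOR 0 = 1
  B[2] = 1 XOR 1 = 0
  B[3] = 0 XOR 0 = 0
  B[4] = 0 XOR 1 = 1
  B[5] = 1 XOR 0 = 1
  B[6] = 1 XOR 1 = 0
  B[7] = 0 XOR 1 = 1
  B[8] = 1 XOR 0 = 1
  B[9] = 1 XOR 0 = 1
  B[10] = 1 XOR 0 = 1
  B[11] = 1 XOR 1 = 0
  B[12] = 0 XOR 1 = 1
= 1100110111101 (6589 decimal)


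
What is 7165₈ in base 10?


Positional values:
Position 0: 5 × 8^0 = 5
Position 1: 6 × 8^1 = 48
Position 2: 1 × 8^2 = 64
Position 3: 7 × 8^3 = 3584
Sum = 5 + 48 + 64 + 3584
= 3701


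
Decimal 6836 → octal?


Divide by 8 repeatedly:
6836 ÷ 8 = 854 remainder 4
854 ÷ 8 = 106 remainder 6
106 ÷ 8 = 13 remainder 2
13 ÷ 8 = 1 remainder 5
1 ÷ 8 = 0 remainder 1
Reading remainders bottom-up:
= 0o15264


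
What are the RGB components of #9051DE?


Hex: #9051DE
R = 90₁₆ = 144
G = 51₁₆ = 81
B = DE₁₆ = 222
= RGB(144, 81, 222)


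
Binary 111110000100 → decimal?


Positional values:
Bit 2: 1 × 2^2 = 4
Bit 7: 1 × 2^7 = 128
Bit 8: 1 × 2^8 = 256
Bit 9: 1 × 2^9 = 512
Bit 10: 1 × 2^10 = 1024
Bit 11: 1 × 2^11 = 2048
Sum = 4 + 128 + 256 + 512 + 1024 + 2048
= 3972


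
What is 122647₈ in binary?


Each octal digit → 3 binary bits:
  1 = 001
  2 = 010
  2 = 010
  6 = 110
  4 = 100
  7 = 111
Concatenate: 001 010 010 110 100 111
= 001010010110100111


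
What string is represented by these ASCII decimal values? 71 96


Codes (decimal): 71 96
Per-code ASCII lookup:
  71  (range 65-90: uppercase, 71 - 65 = 6) → 'G'
  96  (special character) → '`'
= 'G`'


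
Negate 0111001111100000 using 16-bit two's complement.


Original: 0111001111100000
Step 1 - Invert all bits: 1000110000011111
Step 2 - Add 1: 1000110000011111 + 1
= 1000110000100000 (represents -29664)


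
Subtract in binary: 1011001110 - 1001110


Align and subtract column by column (LSB to MSB, borrowing when needed):
  1011001110
- 0001001110
  ----------
  col 0: (0 - 0 borrow-in) - 0 → 0 - 0 = 0, borrow out 0
  col 1: (1 - 0 borrow-in) - 1 → 1 - 1 = 0, borrow out 0
  col 2: (1 - 0 borrow-in) - 1 → 1 - 1 = 0, borrow out 0
  col 3: (1 - 0 borrow-in) - 1 → 1 - 1 = 0, borrow out 0
  col 4: (0 - 0 borrow-in) - 0 → 0 - 0 = 0, borrow out 0
  col 5: (0 - 0 borrow-in) - 0 → 0 - 0 = 0, borrow out 0
  col 6: (1 - 0 borrow-in) - 1 → 1 - 1 = 0, borrow out 0
  col 7: (1 - 0 borrow-in) - 0 → 1 - 0 = 1, borrow out 0
  col 8: (0 - 0 borrow-in) - 0 → 0 - 0 = 0, borrow out 0
  col 9: (1 - 0 borrow-in) - 0 → 1 - 0 = 1, borrow out 0
Reading bits MSB→LSB: 1010000000
Strip leading zeros: 1010000000
= 1010000000


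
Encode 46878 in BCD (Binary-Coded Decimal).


Each digit → 4-bit binary:
  4 → 0100
  6 → 0110
  8 → 1000
  7 → 0111
  8 → 1000
= 0100 0110 1000 0111 1000


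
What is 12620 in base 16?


Divide by 16 repeatedly:
12620 ÷ 16 = 788 remainder 12 (C)
788 ÷ 16 = 49 remainder 4 (4)
49 ÷ 16 = 3 remainder 1 (1)
3 ÷ 16 = 0 remainder 3 (3)
Reading remainders bottom-up:
= 0x314C


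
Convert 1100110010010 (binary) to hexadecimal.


Group into 4-bit nibbles: 0001100110010010
  0001 = 1
  1001 = 9
  1001 = 9
  0010 = 2
= 0x1992


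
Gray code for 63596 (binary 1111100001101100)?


Binary: 1111100001101100
Gray code: G = B XOR (B >> 1)
B >> 1 = 0111110000110110
1111100001101100 XOR 0111110000110110:
  1 XOR 0 = 1
  1 XOR 1 = 0
  1 XOR 1 = 0
  1 XOR 1 = 0
  1 XOR 1 = 0
  0 XOR 1 = 1
  0 XOR 0 = 0
  0 XOR 0 = 0
  0 XOR 0 = 0
  1 XOR 0 = 1
  1 XOR 1 = 0
  0 XOR 1 = 1
  1 XOR 0 = 1
  1 XOR 1 = 0
  0 XOR 1 = 1
  0 XOR 0 = 0
= 1000010001011010


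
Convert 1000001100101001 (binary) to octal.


Group into 3-bit groups: 001000001100101001
  001 = 1
  000 = 0
  001 = 1
  100 = 4
  101 = 5
  001 = 1
= 0o101451


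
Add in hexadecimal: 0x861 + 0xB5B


Align and add column by column (LSB to MSB, each column mod 16 with carry):
  0861
+ 0B5B
  ----
  col 0: 1(1) + B(11) + 0 (carry in) = 12 → C(12), carry out 0
  col 1: 6(6) + 5(5) + 0 (carry in) = 11 → B(11), carry out 0
  col 2: 8(8) + B(11) + 0 (carry in) = 19 → 3(3), carry out 1
  col 3: 0(0) + 0(0) + 1 (carry in) = 1 → 1(1), carry out 0
Reading digits MSB→LSB: 13BC
Strip leading zeros: 13BC
= 0x13BC


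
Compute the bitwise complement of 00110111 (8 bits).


Original: 00110111
Invert all bits:
  bit 0: 0 → 1
  bit 1: 0 → 1
  bit 2: 1 → 0
  bit 3: 1 → 0
  bit 4: 0 → 1
  bit 5: 1 → 0
  bit 6: 1 → 0
  bit 7: 1 → 0
= 11001000


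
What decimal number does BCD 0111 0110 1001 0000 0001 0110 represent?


Each 4-bit group → digit:
  0111 → 7
  0110 → 6
  1001 → 9
  0000 → 0
  0001 → 1
  0110 → 6
= 769016


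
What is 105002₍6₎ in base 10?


Positional values (base 6):
  2 × 6^0 = 2 × 1 = 2
  0 × 6^1 = 0 × 6 = 0
  0 × 6^2 = 0 × 36 = 0
  5 × 6^3 = 5 × 216 = 1080
  0 × 6^4 = 0 × 1296 = 0
  1 × 6^5 = 1 × 7776 = 7776
Sum = 2 + 0 + 0 + 1080 + 0 + 7776
= 8858


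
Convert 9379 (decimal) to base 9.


Divide by 9 repeatedly:
9379 ÷ 9 = 1042 remainder 1
1042 ÷ 9 = 115 remainder 7
115 ÷ 9 = 12 remainder 7
12 ÷ 9 = 1 remainder 3
1 ÷ 9 = 0 remainder 1
Reading remainders bottom-up:
= 13771


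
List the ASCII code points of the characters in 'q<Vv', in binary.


String: 'q<Vv'  (4 characters)
Per-character ASCII lookup:
  'q': lowercase starts at 97: 'q' = 97 + 16 = 113 → 1110001
  '<': special character: '<' = 60 → 111100
  'V': uppercase starts at 65: 'V' = 65 + 21 = 86 → 1010110
  'v': lowercase starts at 97: 'v' = 97 + 21 = 118 → 1110110
= 1110001 111100 1010110 1110110


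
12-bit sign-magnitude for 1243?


Sign bit: 0 (positive)
Magnitude: 1243 = 10011011011
= 010011011011


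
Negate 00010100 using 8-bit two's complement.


Original: 00010100
Step 1 - Invert all bits: 11101011
Step 2 - Add 1: 11101011 + 1
= 11101100 (represents -20)


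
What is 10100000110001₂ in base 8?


Group into 3-bit groups: 010100000110001
  010 = 2
  100 = 4
  000 = 0
  110 = 6
  001 = 1
= 0o24061


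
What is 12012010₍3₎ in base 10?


Positional values (base 3):
  0 × 3^0 = 0 × 1 = 0
  1 × 3^1 = 1 × 3 = 3
  0 × 3^2 = 0 × 9 = 0
  2 × 3^3 = 2 × 27 = 54
  1 × 3^4 = 1 × 81 = 81
  0 × 3^5 = 0 × 243 = 0
  2 × 3^6 = 2 × 729 = 1458
  1 × 3^7 = 1 × 2187 = 2187
Sum = 0 + 3 + 0 + 54 + 81 + 0 + 1458 + 2187
= 3783


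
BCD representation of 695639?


Each digit → 4-bit binary:
  6 → 0110
  9 → 1001
  5 → 0101
  6 → 0110
  3 → 0011
  9 → 1001
= 0110 1001 0101 0110 0011 1001


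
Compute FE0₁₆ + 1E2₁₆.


Align and add column by column (LSB to MSB, each column mod 16 with carry):
  0FE0
+ 01E2
  ----
  col 0: 0(0) + 2(2) + 0 (carry in) = 2 → 2(2), carry out 0
  col 1: E(14) + E(14) + 0 (carry in) = 28 → C(12), carry out 1
  col 2: F(15) + 1(1) + 1 (carry in) = 17 → 1(1), carry out 1
  col 3: 0(0) + 0(0) + 1 (carry in) = 1 → 1(1), carry out 0
Reading digits MSB→LSB: 11C2
Strip leading zeros: 11C2
= 0x11C2


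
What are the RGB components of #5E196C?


Hex: #5E196C
R = 5E₁₆ = 94
G = 19₁₆ = 25
B = 6C₁₆ = 108
= RGB(94, 25, 108)


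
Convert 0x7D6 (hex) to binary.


Each hex digit → 4 binary bits:
  7 = 0111
  D = 1101
  6 = 0110
Concatenate: 0111 1101 0110
= 011111010110


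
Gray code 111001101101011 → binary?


Gray code: 111001101101011
MSB stays the same: 1
Each subsequent bit = prev_binary XOR current_gray:
  B[1] = 1 XOR 1 = 0
  B[2] = 0 XOR 1 = 1
  B[3] = 1 XOR 0 = 1
  B[4] = 1 XOR 0 = 1
  B[5] = 1 XOR 1 = 0
  B[6] = 0 XOR 1 = 1
  B[7] = 1 XOR 0 = 1
  B[8] = 1 XOR 1 = 0
  B[9] = 0 XOR 1 = 1
  B[10] = 1 XOR 0 = 1
  B[11] = 1 XOR 1 = 0
  B[12] = 0 XOR 0 = 0
  B[13] = 0 XOR 1 = 1
  B[14] = 1 XOR 1 = 0
= 101110110110010 (23986 decimal)


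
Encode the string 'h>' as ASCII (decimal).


String: 'h>'  (2 characters)
Per-character ASCII lookup:
  'h': lowercase starts at 97: 'h' = 97 + 7 = 104
  '>': special character: '>' = 62
= 104 62


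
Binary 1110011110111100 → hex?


Group into 4-bit nibbles: 1110011110111100
  1110 = E
  0111 = 7
  1011 = B
  1100 = C
= 0xE7BC


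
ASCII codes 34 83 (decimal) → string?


Codes (decimal): 34 83
Per-code ASCII lookup:
  34  (special character) → '"'
  83  (range 65-90: uppercase, 83 - 65 = 18) → 'S'
= '"S'


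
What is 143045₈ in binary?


Each octal digit → 3 binary bits:
  1 = 001
  4 = 100
  3 = 011
  0 = 000
  4 = 100
  5 = 101
Concatenate: 001 100 011 000 100 101
= 001100011000100101


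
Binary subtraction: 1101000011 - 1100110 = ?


Align and subtract column by column (LSB to MSB, borrowing when needed):
  1101000011
- 0001100110
  ----------
  col 0: (1 - 0 borrow-in) - 0 → 1 - 0 = 1, borrow out 0
  col 1: (1 - 0 borrow-in) - 1 → 1 - 1 = 0, borrow out 0
  col 2: (0 - 0 borrow-in) - 1 → borrow from next column: (0+2) - 1 = 1, borrow out 1
  col 3: (0 - 1 borrow-in) - 0 → borrow from next column: (-1+2) - 0 = 1, borrow out 1
  col 4: (0 - 1 borrow-in) - 0 → borrow from next column: (-1+2) - 0 = 1, borrow out 1
  col 5: (0 - 1 borrow-in) - 1 → borrow from next column: (-1+2) - 1 = 0, borrow out 1
  col 6: (1 - 1 borrow-in) - 1 → borrow from next column: (0+2) - 1 = 1, borrow out 1
  col 7: (0 - 1 borrow-in) - 0 → borrow from next column: (-1+2) - 0 = 1, borrow out 1
  col 8: (1 - 1 borrow-in) - 0 → 0 - 0 = 0, borrow out 0
  col 9: (1 - 0 borrow-in) - 0 → 1 - 0 = 1, borrow out 0
Reading bits MSB→LSB: 1011011101
Strip leading zeros: 1011011101
= 1011011101


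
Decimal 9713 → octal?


Divide by 8 repeatedly:
9713 ÷ 8 = 1214 remainder 1
1214 ÷ 8 = 151 remainder 6
151 ÷ 8 = 18 remainder 7
18 ÷ 8 = 2 remainder 2
2 ÷ 8 = 0 remainder 2
Reading remainders bottom-up:
= 0o22761


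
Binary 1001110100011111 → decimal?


Positional values:
Bit 0: 1 × 2^0 = 1
Bit 1: 1 × 2^1 = 2
Bit 2: 1 × 2^2 = 4
Bit 3: 1 × 2^3 = 8
Bit 4: 1 × 2^4 = 16
Bit 8: 1 × 2^8 = 256
Bit 10: 1 × 2^10 = 1024
Bit 11: 1 × 2^11 = 2048
Bit 12: 1 × 2^12 = 4096
Bit 15: 1 × 2^15 = 32768
Sum = 1 + 2 + 4 + 8 + 16 + 256 + 1024 + 2048 + 4096 + 32768
= 40223


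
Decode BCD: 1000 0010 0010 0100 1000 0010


Each 4-bit group → digit:
  1000 → 8
  0010 → 2
  0010 → 2
  0100 → 4
  1000 → 8
  0010 → 2
= 822482


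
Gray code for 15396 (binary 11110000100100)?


Binary: 11110000100100
Gray code: G = B XOR (B >> 1)
B >> 1 = 01111000010010
11110000100100 XOR 01111000010010:
  1 XOR 0 = 1
  1 XOR 1 = 0
  1 XOR 1 = 0
  1 XOR 1 = 0
  0 XOR 1 = 1
  0 XOR 0 = 0
  0 XOR 0 = 0
  0 XOR 0 = 0
  1 XOR 0 = 1
  0 XOR 1 = 1
  0 XOR 0 = 0
  1 XOR 0 = 1
  0 XOR 1 = 1
  0 XOR 0 = 0
= 10001000110110


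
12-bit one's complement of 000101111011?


Original: 000101111011
Invert all bits:
  bit 0: 0 → 1
  bit 1: 0 → 1
  bit 2: 0 → 1
  bit 3: 1 → 0
  bit 4: 0 → 1
  bit 5: 1 → 0
  bit 6: 1 → 0
  bit 7: 1 → 0
  bit 8: 1 → 0
  bit 9: 0 → 1
  bit 10: 1 → 0
  bit 11: 1 → 0
= 111010000100


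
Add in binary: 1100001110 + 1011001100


Align and add column by column (LSB to MSB, carry propagating):
  01100001110
+ 01011001100
  -----------
  col 0: 0 + 0 + 0 (carry in) = 0 → bit 0, carry out 0
  col 1: 1 + 0 + 0 (carry in) = 1 → bit 1, carry out 0
  col 2: 1 + 1 + 0 (carry in) = 2 → bit 0, carry out 1
  col 3: 1 + 1 + 1 (carry in) = 3 → bit 1, carry out 1
  col 4: 0 + 0 + 1 (carry in) = 1 → bit 1, carry out 0
  col 5: 0 + 0 + 0 (carry in) = 0 → bit 0, carry out 0
  col 6: 0 + 1 + 0 (carry in) = 1 → bit 1, carry out 0
  col 7: 0 + 1 + 0 (carry in) = 1 → bit 1, carry out 0
  col 8: 1 + 0 + 0 (carry in) = 1 → bit 1, carry out 0
  col 9: 1 + 1 + 0 (carry in) = 2 → bit 0, carry out 1
  col 10: 0 + 0 + 1 (carry in) = 1 → bit 1, carry out 0
Reading bits MSB→LSB: 10111011010
Strip leading zeros: 10111011010
= 10111011010


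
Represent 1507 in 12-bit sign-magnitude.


Sign bit: 0 (positive)
Magnitude: 1507 = 10111100011
= 010111100011


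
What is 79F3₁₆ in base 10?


Positional values:
Position 0: 3 × 16^0 = 3 × 1 = 3
Position 1: F × 16^1 = 15 × 16 = 240
Position 2: 9 × 16^2 = 9 × 256 = 2304
Position 3: 7 × 16^3 = 7 × 4096 = 28672
Sum = 3 + 240 + 2304 + 28672
= 31219


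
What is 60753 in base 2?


Divide by 2 repeatedly:
60753 ÷ 2 = 30376 remainder 1
30376 ÷ 2 = 15188 remainder 0
15188 ÷ 2 = 7594 remainder 0
7594 ÷ 2 = 3797 remainder 0
3797 ÷ 2 = 1898 remainder 1
1898 ÷ 2 = 949 remainder 0
949 ÷ 2 = 474 remainder 1
474 ÷ 2 = 237 remainder 0
237 ÷ 2 = 118 remainder 1
118 ÷ 2 = 59 remainder 0
59 ÷ 2 = 29 remainder 1
29 ÷ 2 = 14 remainder 1
14 ÷ 2 = 7 remainder 0
7 ÷ 2 = 3 remainder 1
3 ÷ 2 = 1 remainder 1
1 ÷ 2 = 0 remainder 1
Reading remainders bottom-up:
= 1110110101010001


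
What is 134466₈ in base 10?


Positional values:
Position 0: 6 × 8^0 = 6
Position 1: 6 × 8^1 = 48
Position 2: 4 × 8^2 = 256
Position 3: 4 × 8^3 = 2048
Position 4: 3 × 8^4 = 12288
Position 5: 1 × 8^5 = 32768
Sum = 6 + 48 + 256 + 2048 + 12288 + 32768
= 47414


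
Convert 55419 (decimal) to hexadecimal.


Divide by 16 repeatedly:
55419 ÷ 16 = 3463 remainder 11 (B)
3463 ÷ 16 = 216 remainder 7 (7)
216 ÷ 16 = 13 remainder 8 (8)
13 ÷ 16 = 0 remainder 13 (D)
Reading remainders bottom-up:
= 0xD87B


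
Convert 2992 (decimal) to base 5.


Divide by 5 repeatedly:
2992 ÷ 5 = 598 remainder 2
598 ÷ 5 = 119 remainder 3
119 ÷ 5 = 23 remainder 4
23 ÷ 5 = 4 remainder 3
4 ÷ 5 = 0 remainder 4
Reading remainders bottom-up:
= 43432


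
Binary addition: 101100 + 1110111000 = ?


Align and add column by column (LSB to MSB, carry propagating):
  00000101100
+ 01110111000
  -----------
  col 0: 0 + 0 + 0 (carry in) = 0 → bit 0, carry out 0
  col 1: 0 + 0 + 0 (carry in) = 0 → bit 0, carry out 0
  col 2: 1 + 0 + 0 (carry in) = 1 → bit 1, carry out 0
  col 3: 1 + 1 + 0 (carry in) = 2 → bit 0, carry out 1
  col 4: 0 + 1 + 1 (carry in) = 2 → bit 0, carry out 1
  col 5: 1 + 1 + 1 (carry in) = 3 → bit 1, carry out 1
  col 6: 0 + 0 + 1 (carry in) = 1 → bit 1, carry out 0
  col 7: 0 + 1 + 0 (carry in) = 1 → bit 1, carry out 0
  col 8: 0 + 1 + 0 (carry in) = 1 → bit 1, carry out 0
  col 9: 0 + 1 + 0 (carry in) = 1 → bit 1, carry out 0
  col 10: 0 + 0 + 0 (carry in) = 0 → bit 0, carry out 0
Reading bits MSB→LSB: 01111100100
Strip leading zeros: 1111100100
= 1111100100


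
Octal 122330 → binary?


Each octal digit → 3 binary bits:
  1 = 001
  2 = 010
  2 = 010
  3 = 011
  3 = 011
  0 = 000
Concatenate: 001 010 010 011 011 000
= 001010010011011000


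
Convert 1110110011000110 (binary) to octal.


Group into 3-bit groups: 001110110011000110
  001 = 1
  110 = 6
  110 = 6
  011 = 3
  000 = 0
  110 = 6
= 0o166306


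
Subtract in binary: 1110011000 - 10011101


Align and subtract column by column (LSB to MSB, borrowing when needed):
  1110011000
- 0010011101
  ----------
  col 0: (0 - 0 borrow-in) - 1 → borrow from next column: (0+2) - 1 = 1, borrow out 1
  col 1: (0 - 1 borrow-in) - 0 → borrow from next column: (-1+2) - 0 = 1, borrow out 1
  col 2: (0 - 1 borrow-in) - 1 → borrow from next column: (-1+2) - 1 = 0, borrow out 1
  col 3: (1 - 1 borrow-in) - 1 → borrow from next column: (0+2) - 1 = 1, borrow out 1
  col 4: (1 - 1 borrow-in) - 1 → borrow from next column: (0+2) - 1 = 1, borrow out 1
  col 5: (0 - 1 borrow-in) - 0 → borrow from next column: (-1+2) - 0 = 1, borrow out 1
  col 6: (0 - 1 borrow-in) - 0 → borrow from next column: (-1+2) - 0 = 1, borrow out 1
  col 7: (1 - 1 borrow-in) - 1 → borrow from next column: (0+2) - 1 = 1, borrow out 1
  col 8: (1 - 1 borrow-in) - 0 → 0 - 0 = 0, borrow out 0
  col 9: (1 - 0 borrow-in) - 0 → 1 - 0 = 1, borrow out 0
Reading bits MSB→LSB: 1011111011
Strip leading zeros: 1011111011
= 1011111011


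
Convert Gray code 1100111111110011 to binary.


Gray code: 1100111111110011
MSB stays the same: 1
Each subsequent bit = prev_binary XOR current_gray:
  B[1] = 1 XOR 1 = 0
  B[2] = 0 XOR 0 = 0
  B[3] = 0 XOR 0 = 0
  B[4] = 0 XOR 1 = 1
  B[5] = 1 XOR 1 = 0
  B[6] = 0 XOR 1 = 1
  B[7] = 1 XOR 1 = 0
  B[8] = 0 XOR 1 = 1
  B[9] = 1 XOR 1 = 0
  B[10] = 0 XOR 1 = 1
  B[11] = 1 XOR 1 = 0
  B[12] = 0 XOR 0 = 0
  B[13] = 0 XOR 0 = 0
  B[14] = 0 XOR 1 = 1
  B[15] = 1 XOR 1 = 0
= 1000101010100010 (35490 decimal)


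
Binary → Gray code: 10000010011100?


Binary: 10000010011100
Gray code: G = B XOR (B >> 1)
B >> 1 = 01000001001110
10000010011100 XOR 01000001001110:
  1 XOR 0 = 1
  0 XOR 1 = 1
  0 XOR 0 = 0
  0 XOR 0 = 0
  0 XOR 0 = 0
  0 XOR 0 = 0
  1 XOR 0 = 1
  0 XOR 1 = 1
  0 XOR 0 = 0
  1 XOR 0 = 1
  1 XOR 1 = 0
  1 XOR 1 = 0
  0 XOR 1 = 1
  0 XOR 0 = 0
= 11000011010010


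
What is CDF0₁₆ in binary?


Each hex digit → 4 binary bits:
  C = 1100
  D = 1101
  F = 1111
  0 = 0000
Concatenate: 1100 1101 1111 0000
= 1100110111110000


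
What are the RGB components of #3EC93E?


Hex: #3EC93E
R = 3E₁₆ = 62
G = C9₁₆ = 201
B = 3E₁₆ = 62
= RGB(62, 201, 62)


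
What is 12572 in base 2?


Divide by 2 repeatedly:
12572 ÷ 2 = 6286 remainder 0
6286 ÷ 2 = 3143 remainder 0
3143 ÷ 2 = 1571 remainder 1
1571 ÷ 2 = 785 remainder 1
785 ÷ 2 = 392 remainder 1
392 ÷ 2 = 196 remainder 0
196 ÷ 2 = 98 remainder 0
98 ÷ 2 = 49 remainder 0
49 ÷ 2 = 24 remainder 1
24 ÷ 2 = 12 remainder 0
12 ÷ 2 = 6 remainder 0
6 ÷ 2 = 3 remainder 0
3 ÷ 2 = 1 remainder 1
1 ÷ 2 = 0 remainder 1
Reading remainders bottom-up:
= 11000100011100


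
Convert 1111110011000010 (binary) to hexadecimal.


Group into 4-bit nibbles: 1111110011000010
  1111 = F
  1100 = C
  1100 = C
  0010 = 2
= 0xFCC2


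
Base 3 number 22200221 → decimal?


Positional values (base 3):
  1 × 3^0 = 1 × 1 = 1
  2 × 3^1 = 2 × 3 = 6
  2 × 3^2 = 2 × 9 = 18
  0 × 3^3 = 0 × 27 = 0
  0 × 3^4 = 0 × 81 = 0
  2 × 3^5 = 2 × 243 = 486
  2 × 3^6 = 2 × 729 = 1458
  2 × 3^7 = 2 × 2187 = 4374
Sum = 1 + 6 + 18 + 0 + 0 + 486 + 1458 + 4374
= 6343


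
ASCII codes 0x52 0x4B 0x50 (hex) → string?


Codes (hex): 0x52 0x4B 0x50
Per-code ASCII lookup:
  0x52 = 82  (range 65-90: uppercase, 82 - 65 = 17) → 'R'
  0x4B = 75  (range 65-90: uppercase, 75 - 65 = 10) → 'K'
  0x50 = 80  (range 65-90: uppercase, 80 - 65 = 15) → 'P'
= 'RKP'


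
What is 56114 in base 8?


Divide by 8 repeatedly:
56114 ÷ 8 = 7014 remainder 2
7014 ÷ 8 = 876 remainder 6
876 ÷ 8 = 109 remainder 4
109 ÷ 8 = 13 remainder 5
13 ÷ 8 = 1 remainder 5
1 ÷ 8 = 0 remainder 1
Reading remainders bottom-up:
= 0o155462


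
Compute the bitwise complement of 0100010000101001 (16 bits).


Original: 0100010000101001
Invert all bits:
  bit 0: 0 → 1
  bit 1: 1 → 0
  bit 2: 0 → 1
  bit 3: 0 → 1
  bit 4: 0 → 1
  bit 5: 1 → 0
  bit 6: 0 → 1
  bit 7: 0 → 1
  bit 8: 0 → 1
  bit 9: 0 → 1
  bit 10: 1 → 0
  bit 11: 0 → 1
  bit 12: 1 → 0
  bit 13: 0 → 1
  bit 14: 0 → 1
  bit 15: 1 → 0
= 1011101111010110


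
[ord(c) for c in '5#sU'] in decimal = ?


String: '5#sU'  (4 characters)
Per-character ASCII lookup:
  '5': digits start at 48: '5' = 48 + 5 = 53
  '#': special character: '#' = 35
  's': lowercase starts at 97: 's' = 97 + 18 = 115
  'U': uppercase starts at 65: 'U' = 65 + 20 = 85
= 53 35 115 85


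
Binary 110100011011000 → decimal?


Positional values:
Bit 3: 1 × 2^3 = 8
Bit 4: 1 × 2^4 = 16
Bit 6: 1 × 2^6 = 64
Bit 7: 1 × 2^7 = 128
Bit 11: 1 × 2^11 = 2048
Bit 13: 1 × 2^13 = 8192
Bit 14: 1 × 2^14 = 16384
Sum = 8 + 16 + 64 + 128 + 2048 + 8192 + 16384
= 26840


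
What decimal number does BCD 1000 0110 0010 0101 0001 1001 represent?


Each 4-bit group → digit:
  1000 → 8
  0110 → 6
  0010 → 2
  0101 → 5
  0001 → 1
  1001 → 9
= 862519


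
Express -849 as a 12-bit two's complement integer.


Original: 001101010001
Step 1 - Invert all bits: 110010101110
Step 2 - Add 1: 110010101110 + 1
= 110010101111 (represents -849)


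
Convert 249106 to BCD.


Each digit → 4-bit binary:
  2 → 0010
  4 → 0100
  9 → 1001
  1 → 0001
  0 → 0000
  6 → 0110
= 0010 0100 1001 0001 0000 0110


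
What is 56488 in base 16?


Divide by 16 repeatedly:
56488 ÷ 16 = 3530 remainder 8 (8)
3530 ÷ 16 = 220 remainder 10 (A)
220 ÷ 16 = 13 remainder 12 (C)
13 ÷ 16 = 0 remainder 13 (D)
Reading remainders bottom-up:
= 0xDCA8


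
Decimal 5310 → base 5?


Divide by 5 repeatedly:
5310 ÷ 5 = 1062 remainder 0
1062 ÷ 5 = 212 remainder 2
212 ÷ 5 = 42 remainder 2
42 ÷ 5 = 8 remainder 2
8 ÷ 5 = 1 remainder 3
1 ÷ 5 = 0 remainder 1
Reading remainders bottom-up:
= 132220


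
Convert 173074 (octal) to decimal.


Positional values:
Position 0: 4 × 8^0 = 4
Position 1: 7 × 8^1 = 56
Position 2: 0 × 8^2 = 0
Position 3: 3 × 8^3 = 1536
Position 4: 7 × 8^4 = 28672
Position 5: 1 × 8^5 = 32768
Sum = 4 + 56 + 0 + 1536 + 28672 + 32768
= 63036


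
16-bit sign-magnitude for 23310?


Sign bit: 0 (positive)
Magnitude: 23310 = 101101100001110
= 0101101100001110


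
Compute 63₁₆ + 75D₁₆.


Align and add column by column (LSB to MSB, each column mod 16 with carry):
  0063
+ 075D
  ----
  col 0: 3(3) + D(13) + 0 (carry in) = 16 → 0(0), carry out 1
  col 1: 6(6) + 5(5) + 1 (carry in) = 12 → C(12), carry out 0
  col 2: 0(0) + 7(7) + 0 (carry in) = 7 → 7(7), carry out 0
  col 3: 0(0) + 0(0) + 0 (carry in) = 0 → 0(0), carry out 0
Reading digits MSB→LSB: 07C0
Strip leading zeros: 7C0
= 0x7C0


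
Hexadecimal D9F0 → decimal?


Positional values:
Position 0: 0 × 16^0 = 0 × 1 = 0
Position 1: F × 16^1 = 15 × 16 = 240
Position 2: 9 × 16^2 = 9 × 256 = 2304
Position 3: D × 16^3 = 13 × 4096 = 53248
Sum = 0 + 240 + 2304 + 53248
= 55792


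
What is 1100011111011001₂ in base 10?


Positional values:
Bit 0: 1 × 2^0 = 1
Bit 3: 1 × 2^3 = 8
Bit 4: 1 × 2^4 = 16
Bit 6: 1 × 2^6 = 64
Bit 7: 1 × 2^7 = 128
Bit 8: 1 × 2^8 = 256
Bit 9: 1 × 2^9 = 512
Bit 10: 1 × 2^10 = 1024
Bit 14: 1 × 2^14 = 16384
Bit 15: 1 × 2^15 = 32768
Sum = 1 + 8 + 16 + 64 + 128 + 256 + 512 + 1024 + 16384 + 32768
= 51161


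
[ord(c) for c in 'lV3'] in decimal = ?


String: 'lV3'  (3 characters)
Per-character ASCII lookup:
  'l': lowercase starts at 97: 'l' = 97 + 11 = 108
  'V': uppercase starts at 65: 'V' = 65 + 21 = 86
  '3': digits start at 48: '3' = 48 + 3 = 51
= 108 86 51


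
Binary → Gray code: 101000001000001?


Binary: 101000001000001
Gray code: G = B XOR (B >> 1)
B >> 1 = 010100000100000
101000001000001 XOR 010100000100000:
  1 XOR 0 = 1
  0 XOR 1 = 1
  1 XOR 0 = 1
  0 XOR 1 = 1
  0 XOR 0 = 0
  0 XOR 0 = 0
  0 XOR 0 = 0
  0 XOR 0 = 0
  1 XOR 0 = 1
  0 XOR 1 = 1
  0 XOR 0 = 0
  0 XOR 0 = 0
  0 XOR 0 = 0
  0 XOR 0 = 0
  1 XOR 0 = 1
= 111100001100001


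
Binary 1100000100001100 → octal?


Group into 3-bit groups: 001100000100001100
  001 = 1
  100 = 4
  000 = 0
  100 = 4
  001 = 1
  100 = 4
= 0o140414


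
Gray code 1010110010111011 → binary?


Gray code: 1010110010111011
MSB stays the same: 1
Each subsequent bit = prev_binary XOR current_gray:
  B[1] = 1 XOR 0 = 1
  B[2] = 1 XOR 1 = 0
  B[3] = 0 XOR 0 = 0
  B[4] = 0 XOR 1 = 1
  B[5] = 1 XOR 1 = 0
  B[6] = 0 XOR 0 = 0
  B[7] = 0 XOR 0 = 0
  B[8] = 0 XOR 1 = 1
  B[9] = 1 XOR 0 = 1
  B[10] = 1 XOR 1 = 0
  B[11] = 0 XOR 1 = 1
  B[12] = 1 XOR 1 = 0
  B[13] = 0 XOR 0 = 0
  B[14] = 0 XOR 1 = 1
  B[15] = 1 XOR 1 = 0
= 1100100011010010 (51410 decimal)


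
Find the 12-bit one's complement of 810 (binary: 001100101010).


Original: 001100101010
Invert all bits:
  bit 0: 0 → 1
  bit 1: 0 → 1
  bit 2: 1 → 0
  bit 3: 1 → 0
  bit 4: 0 → 1
  bit 5: 0 → 1
  bit 6: 1 → 0
  bit 7: 0 → 1
  bit 8: 1 → 0
  bit 9: 0 → 1
  bit 10: 1 → 0
  bit 11: 0 → 1
= 110011010101


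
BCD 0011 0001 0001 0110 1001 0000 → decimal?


Each 4-bit group → digit:
  0011 → 3
  0001 → 1
  0001 → 1
  0110 → 6
  1001 → 9
  0000 → 0
= 311690


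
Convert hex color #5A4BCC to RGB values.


Hex: #5A4BCC
R = 5A₁₆ = 90
G = 4B₁₆ = 75
B = CC₁₆ = 204
= RGB(90, 75, 204)


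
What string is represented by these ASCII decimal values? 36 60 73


Codes (decimal): 36 60 73
Per-code ASCII lookup:
  36  (special character) → '$'
  60  (special character) → '<'
  73  (range 65-90: uppercase, 73 - 65 = 8) → 'I'
= '$<I'


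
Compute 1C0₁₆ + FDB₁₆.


Align and add column by column (LSB to MSB, each column mod 16 with carry):
  01C0
+ 0FDB
  ----
  col 0: 0(0) + B(11) + 0 (carry in) = 11 → B(11), carry out 0
  col 1: C(12) + D(13) + 0 (carry in) = 25 → 9(9), carry out 1
  col 2: 1(1) + F(15) + 1 (carry in) = 17 → 1(1), carry out 1
  col 3: 0(0) + 0(0) + 1 (carry in) = 1 → 1(1), carry out 0
Reading digits MSB→LSB: 119B
Strip leading zeros: 119B
= 0x119B


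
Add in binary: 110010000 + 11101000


Align and add column by column (LSB to MSB, carry propagating):
  0110010000
+ 0011101000
  ----------
  col 0: 0 + 0 + 0 (carry in) = 0 → bit 0, carry out 0
  col 1: 0 + 0 + 0 (carry in) = 0 → bit 0, carry out 0
  col 2: 0 + 0 + 0 (carry in) = 0 → bit 0, carry out 0
  col 3: 0 + 1 + 0 (carry in) = 1 → bit 1, carry out 0
  col 4: 1 + 0 + 0 (carry in) = 1 → bit 1, carry out 0
  col 5: 0 + 1 + 0 (carry in) = 1 → bit 1, carry out 0
  col 6: 0 + 1 + 0 (carry in) = 1 → bit 1, carry out 0
  col 7: 1 + 1 + 0 (carry in) = 2 → bit 0, carry out 1
  col 8: 1 + 0 + 1 (carry in) = 2 → bit 0, carry out 1
  col 9: 0 + 0 + 1 (carry in) = 1 → bit 1, carry out 0
Reading bits MSB→LSB: 1001111000
Strip leading zeros: 1001111000
= 1001111000


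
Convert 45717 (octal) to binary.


Each octal digit → 3 binary bits:
  4 = 100
  5 = 101
  7 = 111
  1 = 001
  7 = 111
Concatenate: 100 101 111 001 111
= 100101111001111


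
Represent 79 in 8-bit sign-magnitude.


Sign bit: 0 (positive)
Magnitude: 79 = 1001111
= 01001111


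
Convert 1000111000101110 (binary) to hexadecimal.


Group into 4-bit nibbles: 1000111000101110
  1000 = 8
  1110 = E
  0010 = 2
  1110 = E
= 0x8E2E


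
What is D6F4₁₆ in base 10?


Positional values:
Position 0: 4 × 16^0 = 4 × 1 = 4
Position 1: F × 16^1 = 15 × 16 = 240
Position 2: 6 × 16^2 = 6 × 256 = 1536
Position 3: D × 16^3 = 13 × 4096 = 53248
Sum = 4 + 240 + 1536 + 53248
= 55028


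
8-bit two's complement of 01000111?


Original: 01000111
Step 1 - Invert all bits: 10111000
Step 2 - Add 1: 10111000 + 1
= 10111001 (represents -71)


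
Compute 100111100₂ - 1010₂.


Align and subtract column by column (LSB to MSB, borrowing when needed):
  100111100
- 000001010
  ---------
  col 0: (0 - 0 borrow-in) - 0 → 0 - 0 = 0, borrow out 0
  col 1: (0 - 0 borrow-in) - 1 → borrow from next column: (0+2) - 1 = 1, borrow out 1
  col 2: (1 - 1 borrow-in) - 0 → 0 - 0 = 0, borrow out 0
  col 3: (1 - 0 borrow-in) - 1 → 1 - 1 = 0, borrow out 0
  col 4: (1 - 0 borrow-in) - 0 → 1 - 0 = 1, borrow out 0
  col 5: (1 - 0 borrow-in) - 0 → 1 - 0 = 1, borrow out 0
  col 6: (0 - 0 borrow-in) - 0 → 0 - 0 = 0, borrow out 0
  col 7: (0 - 0 borrow-in) - 0 → 0 - 0 = 0, borrow out 0
  col 8: (1 - 0 borrow-in) - 0 → 1 - 0 = 1, borrow out 0
Reading bits MSB→LSB: 100110010
Strip leading zeros: 100110010
= 100110010


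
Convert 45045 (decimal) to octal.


Divide by 8 repeatedly:
45045 ÷ 8 = 5630 remainder 5
5630 ÷ 8 = 703 remainder 6
703 ÷ 8 = 87 remainder 7
87 ÷ 8 = 10 remainder 7
10 ÷ 8 = 1 remainder 2
1 ÷ 8 = 0 remainder 1
Reading remainders bottom-up:
= 0o127765


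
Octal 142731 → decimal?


Positional values:
Position 0: 1 × 8^0 = 1
Position 1: 3 × 8^1 = 24
Position 2: 7 × 8^2 = 448
Position 3: 2 × 8^3 = 1024
Position 4: 4 × 8^4 = 16384
Position 5: 1 × 8^5 = 32768
Sum = 1 + 24 + 448 + 1024 + 16384 + 32768
= 50649


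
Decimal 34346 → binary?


Divide by 2 repeatedly:
34346 ÷ 2 = 17173 remainder 0
17173 ÷ 2 = 8586 remainder 1
8586 ÷ 2 = 4293 remainder 0
4293 ÷ 2 = 2146 remainder 1
2146 ÷ 2 = 1073 remainder 0
1073 ÷ 2 = 536 remainder 1
536 ÷ 2 = 268 remainder 0
268 ÷ 2 = 134 remainder 0
134 ÷ 2 = 67 remainder 0
67 ÷ 2 = 33 remainder 1
33 ÷ 2 = 16 remainder 1
16 ÷ 2 = 8 remainder 0
8 ÷ 2 = 4 remainder 0
4 ÷ 2 = 2 remainder 0
2 ÷ 2 = 1 remainder 0
1 ÷ 2 = 0 remainder 1
Reading remainders bottom-up:
= 1000011000101010


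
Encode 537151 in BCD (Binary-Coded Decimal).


Each digit → 4-bit binary:
  5 → 0101
  3 → 0011
  7 → 0111
  1 → 0001
  5 → 0101
  1 → 0001
= 0101 0011 0111 0001 0101 0001


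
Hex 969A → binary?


Each hex digit → 4 binary bits:
  9 = 1001
  6 = 0110
  9 = 1001
  A = 1010
Concatenate: 1001 0110 1001 1010
= 1001011010011010


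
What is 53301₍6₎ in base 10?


Positional values (base 6):
  1 × 6^0 = 1 × 1 = 1
  0 × 6^1 = 0 × 6 = 0
  3 × 6^2 = 3 × 36 = 108
  3 × 6^3 = 3 × 216 = 648
  5 × 6^4 = 5 × 1296 = 6480
Sum = 1 + 0 + 108 + 648 + 6480
= 7237


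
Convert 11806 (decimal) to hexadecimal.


Divide by 16 repeatedly:
11806 ÷ 16 = 737 remainder 14 (E)
737 ÷ 16 = 46 remainder 1 (1)
46 ÷ 16 = 2 remainder 14 (E)
2 ÷ 16 = 0 remainder 2 (2)
Reading remainders bottom-up:
= 0x2E1E


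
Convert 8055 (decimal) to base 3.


Divide by 3 repeatedly:
8055 ÷ 3 = 2685 remainder 0
2685 ÷ 3 = 895 remainder 0
895 ÷ 3 = 298 remainder 1
298 ÷ 3 = 99 remainder 1
99 ÷ 3 = 33 remainder 0
33 ÷ 3 = 11 remainder 0
11 ÷ 3 = 3 remainder 2
3 ÷ 3 = 1 remainder 0
1 ÷ 3 = 0 remainder 1
Reading remainders bottom-up:
= 102001100


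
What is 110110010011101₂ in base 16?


Group into 4-bit nibbles: 0110110010011101
  0110 = 6
  1100 = C
  1001 = 9
  1101 = D
= 0x6C9D
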